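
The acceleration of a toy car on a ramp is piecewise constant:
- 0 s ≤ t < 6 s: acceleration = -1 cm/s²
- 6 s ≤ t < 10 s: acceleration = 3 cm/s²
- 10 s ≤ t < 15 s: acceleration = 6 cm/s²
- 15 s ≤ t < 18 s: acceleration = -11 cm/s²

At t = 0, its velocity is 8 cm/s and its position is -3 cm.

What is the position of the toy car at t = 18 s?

On each constant-a segment, Δv = aΔt and Δx = v₀Δt + ½aΔt²; chain segment to segment.
0–6 s: v starts 8 cm/s; Δx = 8·6 + ½·-1·6² = 30 cm; v ends 2 cm/s.
6–10 s: v starts 2 cm/s; Δx = 2·4 + ½·3·4² = 32 cm; v ends 14 cm/s.
10–15 s: v starts 14 cm/s; Δx = 14·5 + ½·6·5² = 145 cm; v ends 44 cm/s.
15–18 s: v starts 44 cm/s; Δx = 44·3 + ½·-11·3² = 82.5 cm; v ends 11 cm/s.
x(18) = -3 + Σ Δx = 286.5 cm.

286.5 cm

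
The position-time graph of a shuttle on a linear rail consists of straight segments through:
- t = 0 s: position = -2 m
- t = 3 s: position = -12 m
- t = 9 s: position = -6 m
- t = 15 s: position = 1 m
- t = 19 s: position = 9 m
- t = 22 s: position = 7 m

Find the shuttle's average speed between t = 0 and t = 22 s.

Average speed = (total path length)/(elapsed time); on a piecewise-linear x-t graph the path length is Σ|Δx|.
0–3 s: |Δx| = |-12 − -2| = 10 m
3–9 s: |Δx| = |-6 − -12| = 6 m
9–15 s: |Δx| = |1 − -6| = 7 m
15–19 s: |Δx| = |9 − 1| = 8 m
19–22 s: |Δx| = |7 − 9| = 2 m
Total path = 33 m; average speed = 33/22 = 1.5 m/s.

1.5 m/s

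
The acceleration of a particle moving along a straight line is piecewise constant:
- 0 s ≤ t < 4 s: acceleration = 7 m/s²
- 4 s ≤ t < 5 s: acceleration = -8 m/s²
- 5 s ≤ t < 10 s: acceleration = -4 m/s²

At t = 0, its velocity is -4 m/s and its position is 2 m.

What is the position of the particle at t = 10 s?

92 m

On each constant-a segment, Δv = aΔt and Δx = v₀Δt + ½aΔt²; chain segment to segment.
0–4 s: v starts -4 m/s; Δx = -4·4 + ½·7·4² = 40 m; v ends 24 m/s.
4–5 s: v starts 24 m/s; Δx = 24·1 + ½·-8·1² = 20 m; v ends 16 m/s.
5–10 s: v starts 16 m/s; Δx = 16·5 + ½·-4·5² = 30 m; v ends -4 m/s.
x(10) = 2 + Σ Δx = 92 m.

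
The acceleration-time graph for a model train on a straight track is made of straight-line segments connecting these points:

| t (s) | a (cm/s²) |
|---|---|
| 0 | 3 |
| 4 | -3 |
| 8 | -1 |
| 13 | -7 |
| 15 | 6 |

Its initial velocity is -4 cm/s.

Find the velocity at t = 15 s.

-33 cm/s

Δv equals the area under the a-t graph; then v = v₀ + Δv.
0–4 s: ½(3 + -3)(4) = 0 cm/s
4–8 s: ½(-3 + -1)(4) = -8 cm/s
8–13 s: ½(-1 + -7)(5) = -20 cm/s
13–15 s: ½(-7 + 6)(2) = -1 cm/s
Δv = -29 cm/s, so v(15) = -4 + (-29) = -33 cm/s.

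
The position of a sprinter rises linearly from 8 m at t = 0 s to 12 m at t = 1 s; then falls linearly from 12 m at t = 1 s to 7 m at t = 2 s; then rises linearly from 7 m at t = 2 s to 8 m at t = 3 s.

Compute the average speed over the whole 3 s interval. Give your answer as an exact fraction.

Average speed = (total path length)/(elapsed time); on a piecewise-linear x-t graph the path length is Σ|Δx|.
0–1 s: |Δx| = |12 − 8| = 4 m
1–2 s: |Δx| = |7 − 12| = 5 m
2–3 s: |Δx| = |8 − 7| = 1 m
Total path = 10 m; average speed = 10/3 = 10/3 m/s.

10/3 m/s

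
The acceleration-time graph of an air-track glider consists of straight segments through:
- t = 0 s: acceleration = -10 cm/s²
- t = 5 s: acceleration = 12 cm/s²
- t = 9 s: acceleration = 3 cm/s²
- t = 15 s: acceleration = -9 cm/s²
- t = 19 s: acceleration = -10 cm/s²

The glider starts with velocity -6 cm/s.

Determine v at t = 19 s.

Δv equals the area under the a-t graph; then v = v₀ + Δv.
0–5 s: ½(-10 + 12)(5) = 5 cm/s
5–9 s: ½(12 + 3)(4) = 30 cm/s
9–15 s: ½(3 + -9)(6) = -18 cm/s
15–19 s: ½(-9 + -10)(4) = -38 cm/s
Δv = -21 cm/s, so v(19) = -6 + (-21) = -27 cm/s.

-27 cm/s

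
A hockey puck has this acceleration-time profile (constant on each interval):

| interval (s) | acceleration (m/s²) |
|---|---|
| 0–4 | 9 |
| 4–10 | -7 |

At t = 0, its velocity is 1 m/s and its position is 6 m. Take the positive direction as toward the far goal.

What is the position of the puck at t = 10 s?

178 m

On each constant-a segment, Δv = aΔt and Δx = v₀Δt + ½aΔt²; chain segment to segment.
0–4 s: v starts 1 m/s; Δx = 1·4 + ½·9·4² = 76 m; v ends 37 m/s.
4–10 s: v starts 37 m/s; Δx = 37·6 + ½·-7·6² = 96 m; v ends -5 m/s.
x(10) = 6 + Σ Δx = 178 m.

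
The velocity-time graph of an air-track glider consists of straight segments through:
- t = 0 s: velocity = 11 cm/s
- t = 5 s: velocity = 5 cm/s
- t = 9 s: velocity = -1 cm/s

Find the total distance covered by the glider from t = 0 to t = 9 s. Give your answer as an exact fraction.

Distance (not displacement) is the total path length: add the absolute areas under v-t.
0–5 s: |½(11 + 5)(5)| = 40 cm
5–9 s: v = 0 at t = 25/3 s; triangle areas 25/3 + 1/3 = 26/3 cm
Total distance = 146/3 cm

146/3 cm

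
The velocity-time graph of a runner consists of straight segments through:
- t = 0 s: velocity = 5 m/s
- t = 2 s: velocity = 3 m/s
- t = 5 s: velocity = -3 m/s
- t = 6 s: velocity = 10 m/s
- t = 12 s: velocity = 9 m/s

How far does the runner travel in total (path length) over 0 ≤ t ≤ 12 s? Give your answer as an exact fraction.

Distance (not displacement) is the total path length: add the absolute areas under v-t.
0–2 s: |½(5 + 3)(2)| = 8 m
2–5 s: v = 0 at t = 3.5 s; triangle areas 2.25 + 2.25 = 4.5 m
5–6 s: v = 0 at t = 68/13 s; triangle areas 9/26 + 50/13 = 109/26 m
6–12 s: |½(10 + 9)(6)| = 57 m
Total distance = 958/13 m

958/13 m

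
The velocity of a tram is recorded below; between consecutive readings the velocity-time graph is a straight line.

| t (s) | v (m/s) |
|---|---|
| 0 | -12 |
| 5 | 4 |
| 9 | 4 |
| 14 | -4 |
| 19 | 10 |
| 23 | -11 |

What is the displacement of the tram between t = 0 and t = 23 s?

Net displacement equals the area under the velocity-time graph (areas below the axis count negative).
0–5 s: ½(-12 + 4)(5) = -20 m
5–9 s: 4 × 4 = 16 m
9–14 s: ½(4 + -4)(5) = 0 m
14–19 s: ½(-4 + 10)(5) = 15 m
19–23 s: ½(10 + -11)(4) = -2 m
Net displacement = 9 m

9 m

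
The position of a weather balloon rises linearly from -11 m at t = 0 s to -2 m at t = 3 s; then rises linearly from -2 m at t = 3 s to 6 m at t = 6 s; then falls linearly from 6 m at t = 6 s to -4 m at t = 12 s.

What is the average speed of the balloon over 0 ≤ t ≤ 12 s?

Average speed = (total path length)/(elapsed time); on a piecewise-linear x-t graph the path length is Σ|Δx|.
0–3 s: |Δx| = |-2 − -11| = 9 m
3–6 s: |Δx| = |6 − -2| = 8 m
6–12 s: |Δx| = |-4 − 6| = 10 m
Total path = 27 m; average speed = 27/12 = 2.25 m/s.

2.25 m/s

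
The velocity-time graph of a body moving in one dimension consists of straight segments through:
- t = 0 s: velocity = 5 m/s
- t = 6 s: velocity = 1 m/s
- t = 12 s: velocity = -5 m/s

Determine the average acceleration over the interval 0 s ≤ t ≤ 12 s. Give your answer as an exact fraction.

Average acceleration = Δv/Δt = (-5 − 5)/(12 − 0) = -5/6 m/s².

-5/6 m/s²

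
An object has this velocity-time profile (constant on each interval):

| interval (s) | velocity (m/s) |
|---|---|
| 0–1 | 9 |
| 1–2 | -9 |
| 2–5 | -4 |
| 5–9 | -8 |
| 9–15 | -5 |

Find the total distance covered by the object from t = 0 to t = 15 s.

92 m

Distance (not displacement) is the total path length: add the absolute areas under v-t.
0–1 s: |9| × 1 = 9 m
1–2 s: |-9| × 1 = 9 m
2–5 s: |-4| × 3 = 12 m
5–9 s: |-8| × 4 = 32 m
9–15 s: |-5| × 6 = 30 m
Total distance = 92 m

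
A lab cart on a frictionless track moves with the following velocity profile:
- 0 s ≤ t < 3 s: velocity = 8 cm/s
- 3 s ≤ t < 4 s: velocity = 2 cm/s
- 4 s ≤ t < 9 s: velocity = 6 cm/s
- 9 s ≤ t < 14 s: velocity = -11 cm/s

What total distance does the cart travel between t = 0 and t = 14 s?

Total distance travelled is ∫|v| dt — sum the magnitudes of each area piece.
0–3 s: |8| × 3 = 24 cm
3–4 s: |2| × 1 = 2 cm
4–9 s: |6| × 5 = 30 cm
9–14 s: |-11| × 5 = 55 cm
Total distance = 111 cm

111 cm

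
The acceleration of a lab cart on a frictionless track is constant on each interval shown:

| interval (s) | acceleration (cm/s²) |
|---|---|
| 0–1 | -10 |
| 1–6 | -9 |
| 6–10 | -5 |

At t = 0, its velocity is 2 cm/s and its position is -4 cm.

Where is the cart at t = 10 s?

On each constant-a segment, Δv = aΔt and Δx = v₀Δt + ½aΔt²; chain segment to segment.
0–1 s: v starts 2 cm/s; Δx = 2·1 + ½·-10·1² = -3 cm; v ends -8 cm/s.
1–6 s: v starts -8 cm/s; Δx = -8·5 + ½·-9·5² = -152.5 cm; v ends -53 cm/s.
6–10 s: v starts -53 cm/s; Δx = -53·4 + ½·-5·4² = -252 cm; v ends -73 cm/s.
x(10) = -4 + Σ Δx = -411.5 cm.

-411.5 cm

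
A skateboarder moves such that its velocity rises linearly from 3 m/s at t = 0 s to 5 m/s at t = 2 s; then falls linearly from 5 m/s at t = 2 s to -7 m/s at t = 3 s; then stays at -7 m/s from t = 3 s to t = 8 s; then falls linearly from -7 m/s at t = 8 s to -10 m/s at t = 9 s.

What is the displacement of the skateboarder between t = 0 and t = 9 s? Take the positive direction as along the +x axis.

-36.5 m

Displacement is the signed area under the v-t curve.
0–2 s: ½(3 + 5)(2) = 8 m
2–3 s: ½(5 + -7)(1) = -1 m
3–8 s: -7 × 5 = -35 m
8–9 s: ½(-7 + -10)(1) = -8.5 m
Net displacement = -36.5 m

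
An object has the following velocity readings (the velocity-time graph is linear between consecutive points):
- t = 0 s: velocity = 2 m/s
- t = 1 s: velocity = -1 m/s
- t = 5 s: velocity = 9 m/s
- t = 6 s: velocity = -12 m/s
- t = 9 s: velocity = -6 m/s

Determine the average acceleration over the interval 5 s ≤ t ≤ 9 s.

-3.75 m/s²

Average acceleration = Δv/Δt = (-6 − 9)/(9 − 5) = -3.75 m/s².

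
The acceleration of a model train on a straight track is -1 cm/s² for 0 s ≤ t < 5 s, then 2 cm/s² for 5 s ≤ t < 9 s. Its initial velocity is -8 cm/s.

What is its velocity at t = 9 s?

Δv equals the area under the a-t graph; then v = v₀ + Δv.
0–5 s: -1 × 5 = -5 cm/s
5–9 s: 2 × 4 = 8 cm/s
Δv = 3 cm/s, so v(9) = -8 + (3) = -5 cm/s.

-5 cm/s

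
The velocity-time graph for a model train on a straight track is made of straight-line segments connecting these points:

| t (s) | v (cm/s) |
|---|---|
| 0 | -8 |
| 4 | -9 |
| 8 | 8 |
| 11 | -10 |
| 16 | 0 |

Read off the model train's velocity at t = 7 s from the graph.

3.75 cm/s

On 4–8 s the graph is linear from -9 to 8 cm/s: v(7) = -9 + (8 − -9)·(7 − 4)/(8 − 4) = 3.75 cm/s.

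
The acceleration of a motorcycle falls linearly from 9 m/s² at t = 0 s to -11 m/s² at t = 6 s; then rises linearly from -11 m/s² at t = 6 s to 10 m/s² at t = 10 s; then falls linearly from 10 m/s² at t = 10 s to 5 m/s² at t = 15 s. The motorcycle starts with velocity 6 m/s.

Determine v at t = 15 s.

35.5 m/s

Δv equals the area under the a-t graph; then v = v₀ + Δv.
0–6 s: ½(9 + -11)(6) = -6 m/s
6–10 s: ½(-11 + 10)(4) = -2 m/s
10–15 s: ½(10 + 5)(5) = 37.5 m/s
Δv = 29.5 m/s, so v(15) = 6 + (29.5) = 35.5 m/s.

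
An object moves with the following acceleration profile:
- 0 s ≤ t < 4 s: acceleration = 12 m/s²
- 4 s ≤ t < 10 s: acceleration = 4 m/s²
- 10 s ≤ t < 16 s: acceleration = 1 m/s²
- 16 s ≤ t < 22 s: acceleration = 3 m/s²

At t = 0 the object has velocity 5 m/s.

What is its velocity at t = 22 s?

Δv equals the area under the a-t graph; then v = v₀ + Δv.
0–4 s: 12 × 4 = 48 m/s
4–10 s: 4 × 6 = 24 m/s
10–16 s: 1 × 6 = 6 m/s
16–22 s: 3 × 6 = 18 m/s
Δv = 96 m/s, so v(22) = 5 + (96) = 101 m/s.

101 m/s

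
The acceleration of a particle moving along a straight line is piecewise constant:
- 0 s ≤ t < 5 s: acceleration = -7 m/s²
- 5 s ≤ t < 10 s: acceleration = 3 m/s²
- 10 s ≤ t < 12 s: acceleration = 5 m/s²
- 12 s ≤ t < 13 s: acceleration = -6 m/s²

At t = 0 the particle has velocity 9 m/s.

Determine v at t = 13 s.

-7 m/s

Δv equals the area under the a-t graph; then v = v₀ + Δv.
0–5 s: -7 × 5 = -35 m/s
5–10 s: 3 × 5 = 15 m/s
10–12 s: 5 × 2 = 10 m/s
12–13 s: -6 × 1 = -6 m/s
Δv = -16 m/s, so v(13) = 9 + (-16) = -7 m/s.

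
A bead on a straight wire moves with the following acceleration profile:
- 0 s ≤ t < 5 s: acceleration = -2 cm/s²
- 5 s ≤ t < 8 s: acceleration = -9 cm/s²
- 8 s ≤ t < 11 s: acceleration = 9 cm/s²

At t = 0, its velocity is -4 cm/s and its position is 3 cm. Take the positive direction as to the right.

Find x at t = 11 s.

-207 cm

On each constant-a segment, Δv = aΔt and Δx = v₀Δt + ½aΔt²; chain segment to segment.
0–5 s: v starts -4 cm/s; Δx = -4·5 + ½·-2·5² = -45 cm; v ends -14 cm/s.
5–8 s: v starts -14 cm/s; Δx = -14·3 + ½·-9·3² = -82.5 cm; v ends -41 cm/s.
8–11 s: v starts -41 cm/s; Δx = -41·3 + ½·9·3² = -82.5 cm; v ends -14 cm/s.
x(11) = 3 + Σ Δx = -207 cm.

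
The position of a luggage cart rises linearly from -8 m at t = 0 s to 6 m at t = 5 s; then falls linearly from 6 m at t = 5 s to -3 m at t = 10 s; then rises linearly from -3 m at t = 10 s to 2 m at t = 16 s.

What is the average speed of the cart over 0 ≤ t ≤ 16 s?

1.75 m/s

Average speed = (total path length)/(elapsed time); on a piecewise-linear x-t graph the path length is Σ|Δx|.
0–5 s: |Δx| = |6 − -8| = 14 m
5–10 s: |Δx| = |-3 − 6| = 9 m
10–16 s: |Δx| = |2 − -3| = 5 m
Total path = 28 m; average speed = 28/16 = 1.75 m/s.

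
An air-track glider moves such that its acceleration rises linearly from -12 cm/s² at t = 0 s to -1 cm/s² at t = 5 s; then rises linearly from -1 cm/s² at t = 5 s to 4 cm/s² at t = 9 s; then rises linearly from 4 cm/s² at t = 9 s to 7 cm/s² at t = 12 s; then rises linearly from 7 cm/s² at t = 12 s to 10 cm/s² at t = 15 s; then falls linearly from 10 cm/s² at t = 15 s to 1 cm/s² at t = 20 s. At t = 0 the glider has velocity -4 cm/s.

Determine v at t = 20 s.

Δv equals the area under the a-t graph; then v = v₀ + Δv.
0–5 s: ½(-12 + -1)(5) = -32.5 cm/s
5–9 s: ½(-1 + 4)(4) = 6 cm/s
9–12 s: ½(4 + 7)(3) = 16.5 cm/s
12–15 s: ½(7 + 10)(3) = 25.5 cm/s
15–20 s: ½(10 + 1)(5) = 27.5 cm/s
Δv = 43 cm/s, so v(20) = -4 + (43) = 39 cm/s.

39 cm/s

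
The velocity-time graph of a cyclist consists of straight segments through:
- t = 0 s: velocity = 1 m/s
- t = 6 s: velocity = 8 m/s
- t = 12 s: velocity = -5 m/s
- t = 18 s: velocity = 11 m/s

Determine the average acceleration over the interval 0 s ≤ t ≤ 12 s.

Average acceleration = Δv/Δt = (-5 − 1)/(12 − 0) = -0.5 m/s².

-0.5 m/s²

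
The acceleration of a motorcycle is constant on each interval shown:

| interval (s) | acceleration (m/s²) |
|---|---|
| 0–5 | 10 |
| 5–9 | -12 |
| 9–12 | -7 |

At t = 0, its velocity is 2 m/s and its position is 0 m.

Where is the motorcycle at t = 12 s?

227.5 m

On each constant-a segment, Δv = aΔt and Δx = v₀Δt + ½aΔt²; chain segment to segment.
0–5 s: v starts 2 m/s; Δx = 2·5 + ½·10·5² = 135 m; v ends 52 m/s.
5–9 s: v starts 52 m/s; Δx = 52·4 + ½·-12·4² = 112 m; v ends 4 m/s.
9–12 s: v starts 4 m/s; Δx = 4·3 + ½·-7·3² = -19.5 m; v ends -17 m/s.
x(12) = 0 + Σ Δx = 227.5 m.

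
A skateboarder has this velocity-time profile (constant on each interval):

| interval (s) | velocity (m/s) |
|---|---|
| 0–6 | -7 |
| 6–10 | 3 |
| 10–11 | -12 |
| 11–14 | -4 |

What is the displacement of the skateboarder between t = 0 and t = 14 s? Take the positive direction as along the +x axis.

Net displacement equals the area under the velocity-time graph (areas below the axis count negative).
0–6 s: -7 × 6 = -42 m
6–10 s: 3 × 4 = 12 m
10–11 s: -12 × 1 = -12 m
11–14 s: -4 × 3 = -12 m
Net displacement = -54 m

-54 m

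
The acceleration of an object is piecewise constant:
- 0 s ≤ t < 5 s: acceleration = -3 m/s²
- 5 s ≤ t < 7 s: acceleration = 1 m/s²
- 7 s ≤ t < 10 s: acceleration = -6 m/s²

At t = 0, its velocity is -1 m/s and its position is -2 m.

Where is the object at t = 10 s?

-143.5 m

On each constant-a segment, Δv = aΔt and Δx = v₀Δt + ½aΔt²; chain segment to segment.
0–5 s: v starts -1 m/s; Δx = -1·5 + ½·-3·5² = -42.5 m; v ends -16 m/s.
5–7 s: v starts -16 m/s; Δx = -16·2 + ½·1·2² = -30 m; v ends -14 m/s.
7–10 s: v starts -14 m/s; Δx = -14·3 + ½·-6·3² = -69 m; v ends -32 m/s.
x(10) = -2 + Σ Δx = -143.5 m.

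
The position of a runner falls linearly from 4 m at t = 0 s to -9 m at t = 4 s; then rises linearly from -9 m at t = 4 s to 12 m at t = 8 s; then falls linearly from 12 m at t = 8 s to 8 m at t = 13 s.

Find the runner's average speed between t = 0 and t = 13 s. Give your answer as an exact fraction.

Average speed = (total path length)/(elapsed time); on a piecewise-linear x-t graph the path length is Σ|Δx|.
0–4 s: |Δx| = |-9 − 4| = 13 m
4–8 s: |Δx| = |12 − -9| = 21 m
8–13 s: |Δx| = |8 − 12| = 4 m
Total path = 38 m; average speed = 38/13 = 38/13 m/s.

38/13 m/s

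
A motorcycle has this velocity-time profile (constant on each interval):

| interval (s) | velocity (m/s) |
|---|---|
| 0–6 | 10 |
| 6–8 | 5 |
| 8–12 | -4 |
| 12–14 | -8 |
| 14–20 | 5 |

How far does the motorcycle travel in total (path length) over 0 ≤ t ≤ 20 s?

132 m

Distance (not displacement) is the total path length: add the absolute areas under v-t.
0–6 s: |10| × 6 = 60 m
6–8 s: |5| × 2 = 10 m
8–12 s: |-4| × 4 = 16 m
12–14 s: |-8| × 2 = 16 m
14–20 s: |5| × 6 = 30 m
Total distance = 132 m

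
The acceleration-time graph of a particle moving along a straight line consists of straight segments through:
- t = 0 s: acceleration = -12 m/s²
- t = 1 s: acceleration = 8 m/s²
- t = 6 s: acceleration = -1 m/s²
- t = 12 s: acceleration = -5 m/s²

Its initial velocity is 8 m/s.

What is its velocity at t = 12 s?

5.5 m/s

Δv equals the area under the a-t graph; then v = v₀ + Δv.
0–1 s: ½(-12 + 8)(1) = -2 m/s
1–6 s: ½(8 + -1)(5) = 17.5 m/s
6–12 s: ½(-1 + -5)(6) = -18 m/s
Δv = -2.5 m/s, so v(12) = 8 + (-2.5) = 5.5 m/s.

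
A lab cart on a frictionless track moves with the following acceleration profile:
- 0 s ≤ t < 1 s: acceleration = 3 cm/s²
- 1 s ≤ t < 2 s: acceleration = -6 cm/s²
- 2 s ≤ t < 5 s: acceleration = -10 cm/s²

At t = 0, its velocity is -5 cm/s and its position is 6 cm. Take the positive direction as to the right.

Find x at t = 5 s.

-71.5 cm

On each constant-a segment, Δv = aΔt and Δx = v₀Δt + ½aΔt²; chain segment to segment.
0–1 s: v starts -5 cm/s; Δx = -5·1 + ½·3·1² = -3.5 cm; v ends -2 cm/s.
1–2 s: v starts -2 cm/s; Δx = -2·1 + ½·-6·1² = -5 cm; v ends -8 cm/s.
2–5 s: v starts -8 cm/s; Δx = -8·3 + ½·-10·3² = -69 cm; v ends -38 cm/s.
x(5) = 6 + Σ Δx = -71.5 cm.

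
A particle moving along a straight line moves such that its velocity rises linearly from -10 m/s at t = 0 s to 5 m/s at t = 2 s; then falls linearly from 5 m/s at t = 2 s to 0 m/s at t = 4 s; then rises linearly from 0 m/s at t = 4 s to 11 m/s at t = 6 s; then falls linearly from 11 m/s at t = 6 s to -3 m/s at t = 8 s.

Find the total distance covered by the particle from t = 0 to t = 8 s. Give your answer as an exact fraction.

706/21 m

Total distance travelled is ∫|v| dt — sum the magnitudes of each area piece.
0–2 s: v = 0 at t = 4/3 s; triangle areas 20/3 + 5/3 = 25/3 m
2–4 s: |½(5 + 0)(2)| = 5 m
4–6 s: |½(0 + 11)(2)| = 11 m
6–8 s: v = 0 at t = 53/7 s; triangle areas 121/14 + 9/14 = 65/7 m
Total distance = 706/21 m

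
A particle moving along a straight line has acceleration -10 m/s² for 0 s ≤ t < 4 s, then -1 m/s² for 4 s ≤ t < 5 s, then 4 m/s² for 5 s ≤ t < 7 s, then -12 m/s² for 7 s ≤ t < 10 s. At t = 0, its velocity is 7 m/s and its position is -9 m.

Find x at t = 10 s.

On each constant-a segment, Δv = aΔt and Δx = v₀Δt + ½aΔt²; chain segment to segment.
0–4 s: v starts 7 m/s; Δx = 7·4 + ½·-10·4² = -52 m; v ends -33 m/s.
4–5 s: v starts -33 m/s; Δx = -33·1 + ½·-1·1² = -33.5 m; v ends -34 m/s.
5–7 s: v starts -34 m/s; Δx = -34·2 + ½·4·2² = -60 m; v ends -26 m/s.
7–10 s: v starts -26 m/s; Δx = -26·3 + ½·-12·3² = -132 m; v ends -62 m/s.
x(10) = -9 + Σ Δx = -286.5 m.

-286.5 m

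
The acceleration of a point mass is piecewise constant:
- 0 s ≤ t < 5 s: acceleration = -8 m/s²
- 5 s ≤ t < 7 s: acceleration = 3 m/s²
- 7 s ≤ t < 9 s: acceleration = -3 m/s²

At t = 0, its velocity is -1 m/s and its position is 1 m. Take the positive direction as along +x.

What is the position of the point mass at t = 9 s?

-256 m

On each constant-a segment, Δv = aΔt and Δx = v₀Δt + ½aΔt²; chain segment to segment.
0–5 s: v starts -1 m/s; Δx = -1·5 + ½·-8·5² = -105 m; v ends -41 m/s.
5–7 s: v starts -41 m/s; Δx = -41·2 + ½·3·2² = -76 m; v ends -35 m/s.
7–9 s: v starts -35 m/s; Δx = -35·2 + ½·-3·2² = -76 m; v ends -41 m/s.
x(9) = 1 + Σ Δx = -256 m.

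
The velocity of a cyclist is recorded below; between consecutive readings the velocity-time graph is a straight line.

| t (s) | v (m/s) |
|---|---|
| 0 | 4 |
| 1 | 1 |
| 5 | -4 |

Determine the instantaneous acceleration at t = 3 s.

Acceleration is the slope of the v-t graph on 1–5 s: (-4 − 1)/(5 − 1) = -1.25 m/s².

-1.25 m/s²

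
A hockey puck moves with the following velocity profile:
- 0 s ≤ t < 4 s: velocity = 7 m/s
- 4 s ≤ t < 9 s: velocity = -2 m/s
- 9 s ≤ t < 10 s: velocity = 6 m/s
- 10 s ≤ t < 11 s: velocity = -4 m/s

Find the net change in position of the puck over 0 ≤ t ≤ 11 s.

20 m

Net displacement equals the area under the velocity-time graph (areas below the axis count negative).
0–4 s: 7 × 4 = 28 m
4–9 s: -2 × 5 = -10 m
9–10 s: 6 × 1 = 6 m
10–11 s: -4 × 1 = -4 m
Net displacement = 20 m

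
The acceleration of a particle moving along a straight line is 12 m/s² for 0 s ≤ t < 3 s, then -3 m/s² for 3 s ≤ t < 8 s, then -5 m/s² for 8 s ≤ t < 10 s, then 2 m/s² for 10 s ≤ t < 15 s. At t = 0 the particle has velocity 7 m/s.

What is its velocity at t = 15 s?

Δv equals the area under the a-t graph; then v = v₀ + Δv.
0–3 s: 12 × 3 = 36 m/s
3–8 s: -3 × 5 = -15 m/s
8–10 s: -5 × 2 = -10 m/s
10–15 s: 2 × 5 = 10 m/s
Δv = 21 m/s, so v(15) = 7 + (21) = 28 m/s.

28 m/s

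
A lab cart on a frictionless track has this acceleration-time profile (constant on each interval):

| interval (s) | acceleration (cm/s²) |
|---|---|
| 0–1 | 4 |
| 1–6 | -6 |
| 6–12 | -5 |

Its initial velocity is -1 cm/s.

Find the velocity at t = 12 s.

-57 cm/s

Δv equals the area under the a-t graph; then v = v₀ + Δv.
0–1 s: 4 × 1 = 4 cm/s
1–6 s: -6 × 5 = -30 cm/s
6–12 s: -5 × 6 = -30 cm/s
Δv = -56 cm/s, so v(12) = -1 + (-56) = -57 cm/s.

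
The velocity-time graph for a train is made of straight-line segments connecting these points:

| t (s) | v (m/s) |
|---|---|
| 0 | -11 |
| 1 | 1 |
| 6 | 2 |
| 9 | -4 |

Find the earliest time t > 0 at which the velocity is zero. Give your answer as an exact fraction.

v changes sign on 0–1 s (from -11 to 1); the graph is linear there, so v = 0 at t = 0 + (11)·(1 − 0)/(1 − -11) = 11/12 s.

t = 11/12 s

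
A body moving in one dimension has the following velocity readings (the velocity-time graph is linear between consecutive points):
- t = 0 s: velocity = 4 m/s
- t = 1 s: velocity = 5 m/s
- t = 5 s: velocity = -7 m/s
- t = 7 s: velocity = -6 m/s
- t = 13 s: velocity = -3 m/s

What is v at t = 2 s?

2 m/s

On 1–5 s the graph is linear from 5 to -7 m/s: v(2) = 5 + (-7 − 5)·(2 − 1)/(5 − 1) = 2 m/s.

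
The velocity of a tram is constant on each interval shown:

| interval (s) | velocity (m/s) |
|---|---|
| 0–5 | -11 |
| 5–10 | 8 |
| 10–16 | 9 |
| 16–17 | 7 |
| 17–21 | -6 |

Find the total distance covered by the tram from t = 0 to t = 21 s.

180 m

Distance (not displacement) is the total path length: add the absolute areas under v-t.
0–5 s: |-11| × 5 = 55 m
5–10 s: |8| × 5 = 40 m
10–16 s: |9| × 6 = 54 m
16–17 s: |7| × 1 = 7 m
17–21 s: |-6| × 4 = 24 m
Total distance = 180 m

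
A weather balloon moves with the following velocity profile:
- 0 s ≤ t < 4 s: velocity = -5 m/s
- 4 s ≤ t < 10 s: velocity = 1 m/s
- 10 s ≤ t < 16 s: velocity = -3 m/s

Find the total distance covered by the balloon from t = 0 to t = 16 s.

44 m

Total distance travelled is ∫|v| dt — sum the magnitudes of each area piece.
0–4 s: |-5| × 4 = 20 m
4–10 s: |1| × 6 = 6 m
10–16 s: |-3| × 6 = 18 m
Total distance = 44 m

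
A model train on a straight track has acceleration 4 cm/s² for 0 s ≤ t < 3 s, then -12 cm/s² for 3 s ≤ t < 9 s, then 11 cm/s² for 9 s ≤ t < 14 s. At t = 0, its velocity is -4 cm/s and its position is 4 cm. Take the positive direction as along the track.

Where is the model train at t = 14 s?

On each constant-a segment, Δv = aΔt and Δx = v₀Δt + ½aΔt²; chain segment to segment.
0–3 s: v starts -4 cm/s; Δx = -4·3 + ½·4·3² = 6 cm; v ends 8 cm/s.
3–9 s: v starts 8 cm/s; Δx = 8·6 + ½·-12·6² = -168 cm; v ends -64 cm/s.
9–14 s: v starts -64 cm/s; Δx = -64·5 + ½·11·5² = -182.5 cm; v ends -9 cm/s.
x(14) = 4 + Σ Δx = -340.5 cm.

-340.5 cm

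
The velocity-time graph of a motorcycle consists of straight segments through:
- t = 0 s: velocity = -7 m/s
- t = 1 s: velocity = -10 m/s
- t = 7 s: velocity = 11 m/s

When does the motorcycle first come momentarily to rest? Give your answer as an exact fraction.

t = 27/7 s

v changes sign on 1–7 s (from -10 to 11); the graph is linear there, so v = 0 at t = 1 + (10)·(7 − 1)/(11 − -10) = 27/7 s.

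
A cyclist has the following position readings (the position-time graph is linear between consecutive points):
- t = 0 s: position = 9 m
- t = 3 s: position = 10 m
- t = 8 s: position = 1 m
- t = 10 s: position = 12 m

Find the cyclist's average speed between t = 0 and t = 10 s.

Average speed = (total path length)/(elapsed time); on a piecewise-linear x-t graph the path length is Σ|Δx|.
0–3 s: |Δx| = |10 − 9| = 1 m
3–8 s: |Δx| = |1 − 10| = 9 m
8–10 s: |Δx| = |12 − 1| = 11 m
Total path = 21 m; average speed = 21/10 = 2.1 m/s.

2.1 m/s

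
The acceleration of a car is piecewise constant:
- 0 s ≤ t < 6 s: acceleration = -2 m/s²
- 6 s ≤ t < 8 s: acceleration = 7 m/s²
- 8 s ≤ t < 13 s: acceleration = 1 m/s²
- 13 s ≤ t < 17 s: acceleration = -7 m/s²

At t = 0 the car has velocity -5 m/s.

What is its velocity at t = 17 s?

-26 m/s

Δv equals the area under the a-t graph; then v = v₀ + Δv.
0–6 s: -2 × 6 = -12 m/s
6–8 s: 7 × 2 = 14 m/s
8–13 s: 1 × 5 = 5 m/s
13–17 s: -7 × 4 = -28 m/s
Δv = -21 m/s, so v(17) = -5 + (-21) = -26 m/s.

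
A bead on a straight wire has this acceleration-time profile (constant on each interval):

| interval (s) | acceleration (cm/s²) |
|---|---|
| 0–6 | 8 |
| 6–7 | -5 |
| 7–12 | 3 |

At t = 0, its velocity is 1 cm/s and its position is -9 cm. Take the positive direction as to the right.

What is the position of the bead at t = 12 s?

On each constant-a segment, Δv = aΔt and Δx = v₀Δt + ½aΔt²; chain segment to segment.
0–6 s: v starts 1 cm/s; Δx = 1·6 + ½·8·6² = 150 cm; v ends 49 cm/s.
6–7 s: v starts 49 cm/s; Δx = 49·1 + ½·-5·1² = 46.5 cm; v ends 44 cm/s.
7–12 s: v starts 44 cm/s; Δx = 44·5 + ½·3·5² = 257.5 cm; v ends 59 cm/s.
x(12) = -9 + Σ Δx = 445 cm.

445 cm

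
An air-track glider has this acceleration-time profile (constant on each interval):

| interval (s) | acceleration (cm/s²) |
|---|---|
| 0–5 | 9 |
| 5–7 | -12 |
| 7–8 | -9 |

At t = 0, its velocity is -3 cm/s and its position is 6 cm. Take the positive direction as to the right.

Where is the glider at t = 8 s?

177 cm

On each constant-a segment, Δv = aΔt and Δx = v₀Δt + ½aΔt²; chain segment to segment.
0–5 s: v starts -3 cm/s; Δx = -3·5 + ½·9·5² = 97.5 cm; v ends 42 cm/s.
5–7 s: v starts 42 cm/s; Δx = 42·2 + ½·-12·2² = 60 cm; v ends 18 cm/s.
7–8 s: v starts 18 cm/s; Δx = 18·1 + ½·-9·1² = 13.5 cm; v ends 9 cm/s.
x(8) = 6 + Σ Δx = 177 cm.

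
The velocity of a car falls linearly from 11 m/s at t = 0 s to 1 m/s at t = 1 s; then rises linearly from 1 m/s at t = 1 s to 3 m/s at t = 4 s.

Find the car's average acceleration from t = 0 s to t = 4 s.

-2 m/s²

Average acceleration = Δv/Δt = (3 − 11)/(4 − 0) = -2 m/s².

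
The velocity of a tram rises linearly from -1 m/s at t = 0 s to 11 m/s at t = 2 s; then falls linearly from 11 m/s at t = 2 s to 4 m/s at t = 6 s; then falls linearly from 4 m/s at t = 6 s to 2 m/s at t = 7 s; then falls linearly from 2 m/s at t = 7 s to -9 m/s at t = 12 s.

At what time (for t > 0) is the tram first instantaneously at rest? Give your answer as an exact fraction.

t = 1/6 s

v changes sign on 0–2 s (from -1 to 11); the graph is linear there, so v = 0 at t = 0 + (1)·(2 − 0)/(11 − -1) = 1/6 s.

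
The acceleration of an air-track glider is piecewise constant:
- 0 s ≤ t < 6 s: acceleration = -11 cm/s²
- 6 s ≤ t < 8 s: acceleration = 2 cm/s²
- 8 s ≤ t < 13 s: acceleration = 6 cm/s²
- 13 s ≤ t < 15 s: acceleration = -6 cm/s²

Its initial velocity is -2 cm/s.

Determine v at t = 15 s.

Δv equals the area under the a-t graph; then v = v₀ + Δv.
0–6 s: -11 × 6 = -66 cm/s
6–8 s: 2 × 2 = 4 cm/s
8–13 s: 6 × 5 = 30 cm/s
13–15 s: -6 × 2 = -12 cm/s
Δv = -44 cm/s, so v(15) = -2 + (-44) = -46 cm/s.

-46 cm/s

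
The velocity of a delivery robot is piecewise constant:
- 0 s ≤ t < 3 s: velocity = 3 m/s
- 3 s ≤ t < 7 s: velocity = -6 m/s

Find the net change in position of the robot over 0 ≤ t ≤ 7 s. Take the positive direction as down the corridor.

-15 m

Displacement is the signed area under the v-t curve.
0–3 s: 3 × 3 = 9 m
3–7 s: -6 × 4 = -24 m
Net displacement = -15 m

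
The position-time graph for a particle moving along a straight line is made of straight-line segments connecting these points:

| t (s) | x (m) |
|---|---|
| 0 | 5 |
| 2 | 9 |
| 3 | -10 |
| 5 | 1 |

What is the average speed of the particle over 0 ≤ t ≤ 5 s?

Average speed = (total path length)/(elapsed time); on a piecewise-linear x-t graph the path length is Σ|Δx|.
0–2 s: |Δx| = |9 − 5| = 4 m
2–3 s: |Δx| = |-10 − 9| = 19 m
3–5 s: |Δx| = |1 − -10| = 11 m
Total path = 34 m; average speed = 34/5 = 6.8 m/s.

6.8 m/s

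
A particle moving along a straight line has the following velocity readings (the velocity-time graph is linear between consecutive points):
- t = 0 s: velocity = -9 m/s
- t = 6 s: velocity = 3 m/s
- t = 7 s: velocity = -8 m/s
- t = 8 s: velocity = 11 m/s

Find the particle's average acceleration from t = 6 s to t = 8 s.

Average acceleration = Δv/Δt = (11 − 3)/(8 − 6) = 4 m/s².

4 m/s²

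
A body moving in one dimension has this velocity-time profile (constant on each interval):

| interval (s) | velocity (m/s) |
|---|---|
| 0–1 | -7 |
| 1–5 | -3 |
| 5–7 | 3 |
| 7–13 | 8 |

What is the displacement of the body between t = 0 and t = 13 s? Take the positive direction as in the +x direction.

Net displacement equals the area under the velocity-time graph (areas below the axis count negative).
0–1 s: -7 × 1 = -7 m
1–5 s: -3 × 4 = -12 m
5–7 s: 3 × 2 = 6 m
7–13 s: 8 × 6 = 48 m
Net displacement = 35 m

35 m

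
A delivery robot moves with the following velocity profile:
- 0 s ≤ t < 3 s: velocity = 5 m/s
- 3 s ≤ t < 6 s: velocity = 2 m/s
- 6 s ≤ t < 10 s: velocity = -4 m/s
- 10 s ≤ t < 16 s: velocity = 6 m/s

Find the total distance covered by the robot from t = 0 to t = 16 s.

Distance (not displacement) is the total path length: add the absolute areas under v-t.
0–3 s: |5| × 3 = 15 m
3–6 s: |2| × 3 = 6 m
6–10 s: |-4| × 4 = 16 m
10–16 s: |6| × 6 = 36 m
Total distance = 73 m

73 m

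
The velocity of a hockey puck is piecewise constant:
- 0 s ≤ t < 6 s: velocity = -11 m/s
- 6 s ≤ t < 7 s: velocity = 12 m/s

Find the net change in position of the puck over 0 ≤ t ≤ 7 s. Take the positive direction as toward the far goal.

Displacement is the signed area under the v-t curve.
0–6 s: -11 × 6 = -66 m
6–7 s: 12 × 1 = 12 m
Net displacement = -54 m

-54 m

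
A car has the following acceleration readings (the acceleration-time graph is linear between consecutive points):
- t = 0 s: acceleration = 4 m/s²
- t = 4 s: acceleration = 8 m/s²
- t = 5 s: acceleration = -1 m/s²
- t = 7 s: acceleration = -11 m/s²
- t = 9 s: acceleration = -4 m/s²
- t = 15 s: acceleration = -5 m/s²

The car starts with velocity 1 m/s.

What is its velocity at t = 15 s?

Δv equals the area under the a-t graph; then v = v₀ + Δv.
0–4 s: ½(4 + 8)(4) = 24 m/s
4–5 s: ½(8 + -1)(1) = 3.5 m/s
5–7 s: ½(-1 + -11)(2) = -12 m/s
7–9 s: ½(-11 + -4)(2) = -15 m/s
9–15 s: ½(-4 + -5)(6) = -27 m/s
Δv = -26.5 m/s, so v(15) = 1 + (-26.5) = -25.5 m/s.

-25.5 m/s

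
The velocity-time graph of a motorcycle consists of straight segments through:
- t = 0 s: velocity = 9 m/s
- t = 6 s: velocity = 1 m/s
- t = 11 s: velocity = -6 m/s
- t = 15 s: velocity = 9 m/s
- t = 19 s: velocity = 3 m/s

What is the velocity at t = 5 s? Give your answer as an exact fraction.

On 0–6 s the graph is linear from 9 to 1 m/s: v(5) = 9 + (1 − 9)·(5 − 0)/(6 − 0) = 7/3 m/s.

7/3 m/s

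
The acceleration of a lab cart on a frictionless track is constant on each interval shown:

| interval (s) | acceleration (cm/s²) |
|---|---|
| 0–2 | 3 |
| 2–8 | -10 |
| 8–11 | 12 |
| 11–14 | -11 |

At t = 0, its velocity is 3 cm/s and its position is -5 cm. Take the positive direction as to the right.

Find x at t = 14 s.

-312.5 cm

On each constant-a segment, Δv = aΔt and Δx = v₀Δt + ½aΔt²; chain segment to segment.
0–2 s: v starts 3 cm/s; Δx = 3·2 + ½·3·2² = 12 cm; v ends 9 cm/s.
2–8 s: v starts 9 cm/s; Δx = 9·6 + ½·-10·6² = -126 cm; v ends -51 cm/s.
8–11 s: v starts -51 cm/s; Δx = -51·3 + ½·12·3² = -99 cm; v ends -15 cm/s.
11–14 s: v starts -15 cm/s; Δx = -15·3 + ½·-11·3² = -94.5 cm; v ends -48 cm/s.
x(14) = -5 + Σ Δx = -312.5 cm.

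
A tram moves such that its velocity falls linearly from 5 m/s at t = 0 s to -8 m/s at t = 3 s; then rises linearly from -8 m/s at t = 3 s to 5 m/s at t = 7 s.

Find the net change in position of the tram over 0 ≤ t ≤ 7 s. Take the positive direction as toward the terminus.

Net displacement equals the area under the velocity-time graph (areas below the axis count negative).
0–3 s: ½(5 + -8)(3) = -4.5 m
3–7 s: ½(-8 + 5)(4) = -6 m
Net displacement = -10.5 m

-10.5 m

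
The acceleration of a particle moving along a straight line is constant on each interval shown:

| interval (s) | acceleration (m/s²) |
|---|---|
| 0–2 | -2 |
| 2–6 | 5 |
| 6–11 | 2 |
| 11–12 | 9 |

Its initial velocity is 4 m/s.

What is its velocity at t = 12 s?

Δv equals the area under the a-t graph; then v = v₀ + Δv.
0–2 s: -2 × 2 = -4 m/s
2–6 s: 5 × 4 = 20 m/s
6–11 s: 2 × 5 = 10 m/s
11–12 s: 9 × 1 = 9 m/s
Δv = 35 m/s, so v(12) = 4 + (35) = 39 m/s.

39 m/s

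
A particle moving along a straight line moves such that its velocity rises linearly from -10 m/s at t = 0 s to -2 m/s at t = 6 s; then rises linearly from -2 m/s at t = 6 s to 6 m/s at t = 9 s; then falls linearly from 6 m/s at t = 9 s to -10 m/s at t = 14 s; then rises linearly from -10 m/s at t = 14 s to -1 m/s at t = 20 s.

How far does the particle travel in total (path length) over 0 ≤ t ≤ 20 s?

97.75 m

Total distance travelled is ∫|v| dt — sum the magnitudes of each area piece.
0–6 s: |½(-10 + -2)(6)| = 36 m
6–9 s: v = 0 at t = 6.75 s; triangle areas 0.75 + 6.75 = 7.5 m
9–14 s: v = 0 at t = 10.875 s; triangle areas 5.625 + 15.625 = 21.25 m
14–20 s: |½(-10 + -1)(6)| = 33 m
Total distance = 97.75 m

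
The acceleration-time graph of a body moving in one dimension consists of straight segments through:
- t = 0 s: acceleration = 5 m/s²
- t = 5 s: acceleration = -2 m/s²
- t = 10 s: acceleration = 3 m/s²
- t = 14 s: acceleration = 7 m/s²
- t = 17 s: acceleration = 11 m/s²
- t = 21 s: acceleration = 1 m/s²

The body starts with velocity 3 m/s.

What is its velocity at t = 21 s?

84 m/s

Δv equals the area under the a-t graph; then v = v₀ + Δv.
0–5 s: ½(5 + -2)(5) = 7.5 m/s
5–10 s: ½(-2 + 3)(5) = 2.5 m/s
10–14 s: ½(3 + 7)(4) = 20 m/s
14–17 s: ½(7 + 11)(3) = 27 m/s
17–21 s: ½(11 + 1)(4) = 24 m/s
Δv = 81 m/s, so v(21) = 3 + (81) = 84 m/s.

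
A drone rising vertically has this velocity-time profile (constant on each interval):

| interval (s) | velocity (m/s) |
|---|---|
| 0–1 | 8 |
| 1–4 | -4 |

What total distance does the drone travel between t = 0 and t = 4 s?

Total distance travelled is ∫|v| dt — sum the magnitudes of each area piece.
0–1 s: |8| × 1 = 8 m
1–4 s: |-4| × 3 = 12 m
Total distance = 20 m

20 m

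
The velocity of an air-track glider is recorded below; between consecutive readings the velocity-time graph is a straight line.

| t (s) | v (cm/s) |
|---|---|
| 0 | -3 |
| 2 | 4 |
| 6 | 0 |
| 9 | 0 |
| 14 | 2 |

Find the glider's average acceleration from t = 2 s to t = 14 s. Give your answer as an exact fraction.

-1/6 cm/s²

Average acceleration = Δv/Δt = (2 − 4)/(14 − 2) = -1/6 cm/s².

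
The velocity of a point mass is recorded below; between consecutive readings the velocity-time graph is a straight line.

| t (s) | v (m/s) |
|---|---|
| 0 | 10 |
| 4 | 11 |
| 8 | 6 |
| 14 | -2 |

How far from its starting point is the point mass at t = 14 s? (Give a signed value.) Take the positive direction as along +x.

Net displacement equals the area under the velocity-time graph (areas below the axis count negative).
0–4 s: ½(10 + 11)(4) = 42 m
4–8 s: ½(11 + 6)(4) = 34 m
8–14 s: ½(6 + -2)(6) = 12 m
Net displacement = 88 m

88 m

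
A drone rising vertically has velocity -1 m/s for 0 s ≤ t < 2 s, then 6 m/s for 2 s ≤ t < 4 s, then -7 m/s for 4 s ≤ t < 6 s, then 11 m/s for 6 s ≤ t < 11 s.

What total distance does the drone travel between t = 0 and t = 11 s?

83 m

Distance (not displacement) is the total path length: add the absolute areas under v-t.
0–2 s: |-1| × 2 = 2 m
2–4 s: |6| × 2 = 12 m
4–6 s: |-7| × 2 = 14 m
6–11 s: |11| × 5 = 55 m
Total distance = 83 m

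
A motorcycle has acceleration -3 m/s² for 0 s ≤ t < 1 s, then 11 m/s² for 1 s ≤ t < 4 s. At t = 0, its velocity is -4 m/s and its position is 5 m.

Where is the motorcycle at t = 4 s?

28 m

On each constant-a segment, Δv = aΔt and Δx = v₀Δt + ½aΔt²; chain segment to segment.
0–1 s: v starts -4 m/s; Δx = -4·1 + ½·-3·1² = -5.5 m; v ends -7 m/s.
1–4 s: v starts -7 m/s; Δx = -7·3 + ½·11·3² = 28.5 m; v ends 26 m/s.
x(4) = 5 + Σ Δx = 28 m.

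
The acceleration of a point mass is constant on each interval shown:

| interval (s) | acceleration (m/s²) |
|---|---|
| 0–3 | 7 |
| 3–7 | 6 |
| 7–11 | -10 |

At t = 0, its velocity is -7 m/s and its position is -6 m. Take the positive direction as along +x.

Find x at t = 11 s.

180.5 m

On each constant-a segment, Δv = aΔt and Δx = v₀Δt + ½aΔt²; chain segment to segment.
0–3 s: v starts -7 m/s; Δx = -7·3 + ½·7·3² = 10.5 m; v ends 14 m/s.
3–7 s: v starts 14 m/s; Δx = 14·4 + ½·6·4² = 104 m; v ends 38 m/s.
7–11 s: v starts 38 m/s; Δx = 38·4 + ½·-10·4² = 72 m; v ends -2 m/s.
x(11) = -6 + Σ Δx = 180.5 m.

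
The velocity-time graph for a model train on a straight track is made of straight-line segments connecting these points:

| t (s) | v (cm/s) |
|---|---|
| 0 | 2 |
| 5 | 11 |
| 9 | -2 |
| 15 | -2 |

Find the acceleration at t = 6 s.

Acceleration is the slope of the v-t graph on 5–9 s: (-2 − 11)/(9 − 5) = -3.25 cm/s².

-3.25 cm/s²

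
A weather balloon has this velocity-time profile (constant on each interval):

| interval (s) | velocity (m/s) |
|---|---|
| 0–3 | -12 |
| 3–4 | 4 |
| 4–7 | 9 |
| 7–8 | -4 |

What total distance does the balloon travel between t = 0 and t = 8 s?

71 m

Distance (not displacement) is the total path length: add the absolute areas under v-t.
0–3 s: |-12| × 3 = 36 m
3–4 s: |4| × 1 = 4 m
4–7 s: |9| × 3 = 27 m
7–8 s: |-4| × 1 = 4 m
Total distance = 71 m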